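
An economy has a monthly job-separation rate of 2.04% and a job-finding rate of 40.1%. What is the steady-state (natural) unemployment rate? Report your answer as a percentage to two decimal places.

Steady-state unemployment rate ≈ 4.84%.

At steady state the flows balance: s·E = f·U, so U/(E+U) = s/(s+f).
u* = 2.04 / (2.04 + 40.1) = 2.04 / 42.14 = 4.84%.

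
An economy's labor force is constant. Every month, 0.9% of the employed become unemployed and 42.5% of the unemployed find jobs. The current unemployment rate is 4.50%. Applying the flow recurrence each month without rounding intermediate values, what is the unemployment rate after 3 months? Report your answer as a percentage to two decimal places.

Unemployment rate after three months ≈ 2.51%.

With a fixed labor force, u_{t+1} = u_t + s·(1−u_t) − f·u_t = u_t·(1−s−f) + s.
Here 1−s−f = 0.566 and s = 0.009.
u_1 = 0.045000 × 0.566 + 0.009 = 0.034470.
u_2 = 0.034470 × 0.566 + 0.009 = 0.028510.
u_3 = 0.028510 × 0.566 + 0.009 = 0.025137.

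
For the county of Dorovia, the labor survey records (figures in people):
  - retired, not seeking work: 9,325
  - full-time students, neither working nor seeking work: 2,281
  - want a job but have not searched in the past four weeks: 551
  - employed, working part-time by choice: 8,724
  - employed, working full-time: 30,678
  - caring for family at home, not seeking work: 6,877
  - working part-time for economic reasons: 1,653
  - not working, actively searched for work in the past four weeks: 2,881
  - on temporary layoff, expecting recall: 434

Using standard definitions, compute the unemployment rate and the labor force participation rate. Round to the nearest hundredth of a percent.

Employed = 8,724 + 30,678 + 1,653 = 41,055 (anyone who worked, including part-time for economic reasons, counts as employed).
Unemployed = 2,881 + 434 = 3,315 (jobless and actively searching, or on temporary layoff).
Labor force = 41,055 + 3,315 = 44,370.
Not in labor force = 9,325 + 2,281 + 551 + 6,877 = 19,034 (those not working and not actively searching are outside the labor force — including those who want a job but have given up searching).
Civilian working-age population = 44,370 + 19,034 = 63,404.
Unemployment rate = 3,315 / 44,370 = 7.47%.
Labor force participation rate = 44,370 / 63,404 = 69.98%.

Unemployment rate ≈ 7.47%; labor force participation rate ≈ 69.98%.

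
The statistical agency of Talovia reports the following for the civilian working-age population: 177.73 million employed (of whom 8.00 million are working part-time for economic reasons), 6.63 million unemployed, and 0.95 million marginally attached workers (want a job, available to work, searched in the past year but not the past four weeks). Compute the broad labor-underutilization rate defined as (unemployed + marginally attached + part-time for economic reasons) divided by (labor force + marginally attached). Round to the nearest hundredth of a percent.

Labor force = 177.73 + 6.63 = 184.36 million.
Numerator = 6.63 + 0.95 + 8.00 = 15.58 million.
Denominator = 184.36 + 0.95 = 185.31 million.
Broad rate = 15.58 / 185.31 = 8.41%.

Broad underutilization rate ≈ 8.41%.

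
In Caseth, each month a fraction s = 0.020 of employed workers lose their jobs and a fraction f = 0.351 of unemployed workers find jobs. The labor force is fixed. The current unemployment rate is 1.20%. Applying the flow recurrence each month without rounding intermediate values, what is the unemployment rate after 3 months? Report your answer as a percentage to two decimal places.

With a fixed labor force, u_{t+1} = u_t + s·(1−u_t) − f·u_t = u_t·(1−s−f) + s.
Here 1−s−f = 0.629 and s = 0.020.
u_1 = 0.012000 × 0.629 + 0.020 = 0.027548.
u_2 = 0.027548 × 0.629 + 0.020 = 0.037328.
u_3 = 0.037328 × 0.629 + 0.020 = 0.043479.

Unemployment rate after three months ≈ 4.35%.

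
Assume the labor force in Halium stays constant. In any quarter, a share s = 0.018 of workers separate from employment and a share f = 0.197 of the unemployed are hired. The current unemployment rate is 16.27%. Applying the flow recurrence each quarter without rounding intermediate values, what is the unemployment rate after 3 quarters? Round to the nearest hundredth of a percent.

With a fixed labor force, u_{t+1} = u_t + s·(1−u_t) − f·u_t = u_t·(1−s−f) + s.
Here 1−s−f = 0.785 and s = 0.018.
u_1 = 0.162700 × 0.785 + 0.018 = 0.145720.
u_2 = 0.145720 × 0.785 + 0.018 = 0.132390.
u_3 = 0.132390 × 0.785 + 0.018 = 0.121926.

Unemployment rate after three quarters ≈ 12.19%.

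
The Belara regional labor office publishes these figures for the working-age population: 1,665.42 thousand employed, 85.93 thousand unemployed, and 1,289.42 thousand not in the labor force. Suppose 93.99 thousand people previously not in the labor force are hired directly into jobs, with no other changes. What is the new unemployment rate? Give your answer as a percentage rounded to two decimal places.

New unemployment rate ≈ 4.66%.

Initially, labor force = 1,665.42 + 85.93 = 1,751.35 thousand, so u = 85.93/1,751.35 = 4.91%.
After the change, employed and labor force both rise by 93.99; unemployed unchanged → E = 1,759.41, U = 85.93, labor force = 1,845.34 thousand.
New unemployment rate = 85.93 / 1,845.34 = 4.66%.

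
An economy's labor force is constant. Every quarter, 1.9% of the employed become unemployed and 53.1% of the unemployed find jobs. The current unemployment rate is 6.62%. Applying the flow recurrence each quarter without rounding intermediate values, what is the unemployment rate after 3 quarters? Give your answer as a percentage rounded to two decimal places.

With a fixed labor force, u_{t+1} = u_t + s·(1−u_t) − f·u_t = u_t·(1−s−f) + s.
Here 1−s−f = 0.450 and s = 0.019.
u_1 = 0.066200 × 0.450 + 0.019 = 0.048790.
u_2 = 0.048790 × 0.450 + 0.019 = 0.040955.
u_3 = 0.040955 × 0.450 + 0.019 = 0.037430.

Unemployment rate after three quarters ≈ 3.74%.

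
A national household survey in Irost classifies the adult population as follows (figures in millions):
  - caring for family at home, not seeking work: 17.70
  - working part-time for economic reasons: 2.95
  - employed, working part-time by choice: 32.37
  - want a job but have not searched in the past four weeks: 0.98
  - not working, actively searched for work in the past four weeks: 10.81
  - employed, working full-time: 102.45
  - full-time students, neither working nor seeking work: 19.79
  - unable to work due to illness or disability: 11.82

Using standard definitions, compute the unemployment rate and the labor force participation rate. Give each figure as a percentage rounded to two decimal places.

Unemployment rate ≈ 7.28%; labor force participation rate ≈ 74.71%.

Employed = 2.95 + 32.37 + 102.45 = 137.77 million (anyone who worked, including part-time for economic reasons, counts as employed).
Unemployed = 10.81 million.
Labor force = 137.77 + 10.81 = 148.58 million.
Not in labor force = 17.70 + 0.98 + 19.79 + 11.82 = 50.29 million (those not working and not actively searching are outside the labor force — including those who want a job but have given up searching).
Civilian working-age population = 148.58 + 50.29 = 198.87 million.
Unemployment rate = 10.81 / 148.58 = 7.28%.
Labor force participation rate = 148.58 / 198.87 = 74.71%.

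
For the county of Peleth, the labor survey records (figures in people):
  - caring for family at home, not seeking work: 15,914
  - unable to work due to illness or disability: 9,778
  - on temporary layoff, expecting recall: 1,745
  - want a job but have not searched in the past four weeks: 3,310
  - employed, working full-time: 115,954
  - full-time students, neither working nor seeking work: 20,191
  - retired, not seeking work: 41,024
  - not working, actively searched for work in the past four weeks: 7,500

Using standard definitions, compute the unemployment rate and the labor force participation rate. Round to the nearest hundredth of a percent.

Employed = 115,954.
Unemployed = 1,745 + 7,500 = 9,245 (jobless and actively searching, or on temporary layoff).
Labor force = 115,954 + 9,245 = 125,199.
Not in labor force = 15,914 + 9,778 + 3,310 + 20,191 + 41,024 = 90,217 (those not working and not actively searching are outside the labor force — including those who want a job but have given up searching).
Civilian working-age population = 125,199 + 90,217 = 215,416.
Unemployment rate = 9,245 / 125,199 = 7.38%.
Labor force participation rate = 125,199 / 215,416 = 58.12%.

Unemployment rate ≈ 7.38%; labor force participation rate ≈ 58.12%.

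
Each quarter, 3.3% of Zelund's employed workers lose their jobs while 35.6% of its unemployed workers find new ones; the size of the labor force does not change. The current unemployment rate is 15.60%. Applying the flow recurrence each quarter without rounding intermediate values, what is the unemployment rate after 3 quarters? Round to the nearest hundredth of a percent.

Unemployment rate after three quarters ≈ 10.11%.

With a fixed labor force, u_{t+1} = u_t + s·(1−u_t) − f·u_t = u_t·(1−s−f) + s.
Here 1−s−f = 0.611 and s = 0.033.
u_1 = 0.156000 × 0.611 + 0.033 = 0.128316.
u_2 = 0.128316 × 0.611 + 0.033 = 0.111401.
u_3 = 0.111401 × 0.611 + 0.033 = 0.101066.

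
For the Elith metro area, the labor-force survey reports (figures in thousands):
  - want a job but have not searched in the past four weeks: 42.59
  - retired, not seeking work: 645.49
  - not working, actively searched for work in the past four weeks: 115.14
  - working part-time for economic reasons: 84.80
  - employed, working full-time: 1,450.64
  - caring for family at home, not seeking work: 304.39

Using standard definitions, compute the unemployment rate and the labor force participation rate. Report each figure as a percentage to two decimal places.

Unemployment rate ≈ 6.98%; labor force participation rate ≈ 62.45%.

Employed = 84.80 + 1,450.64 = 1,535.44 thousand (anyone who worked, including part-time for economic reasons, counts as employed).
Unemployed = 115.14 thousand.
Labor force = 1,535.44 + 115.14 = 1,650.58 thousand.
Not in labor force = 42.59 + 645.49 + 304.39 = 992.47 thousand (those not working and not actively searching are outside the labor force — including those who want a job but have given up searching).
Civilian working-age population = 1,650.58 + 992.47 = 2,643.05 thousand.
Unemployment rate = 115.14 / 1,650.58 = 6.98%.
Labor force participation rate = 1,650.58 / 2,643.05 = 62.45%.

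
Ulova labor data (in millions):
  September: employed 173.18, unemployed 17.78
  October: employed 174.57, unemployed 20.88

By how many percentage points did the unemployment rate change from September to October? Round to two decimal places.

The unemployment rate changed by +1.37 percentage points.

September: labor force = 173.18 + 17.78 = 190.96; u = 17.78/190.96 = 9.31%.
October: labor force = 174.57 + 20.88 = 195.45; u = 20.88/195.45 = 10.68%.
Change = 10.68% − 9.31% = +1.37 pp.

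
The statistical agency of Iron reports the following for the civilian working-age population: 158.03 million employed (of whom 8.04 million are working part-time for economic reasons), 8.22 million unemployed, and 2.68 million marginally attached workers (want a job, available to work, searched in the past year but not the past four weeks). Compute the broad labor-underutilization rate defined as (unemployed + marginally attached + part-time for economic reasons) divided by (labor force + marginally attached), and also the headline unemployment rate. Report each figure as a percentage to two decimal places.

Labor force = 158.03 + 8.22 = 166.25 million.
Numerator = 8.22 + 2.68 + 8.04 = 18.94 million.
Denominator = 166.25 + 2.68 = 168.93 million.
Broad rate = 18.94 / 168.93 = 11.21%.
Headline unemployment rate = 8.22 / 166.25 = 4.94%.

Broad underutilization rate ≈ 11.21%; headline unemployment rate ≈ 4.94%.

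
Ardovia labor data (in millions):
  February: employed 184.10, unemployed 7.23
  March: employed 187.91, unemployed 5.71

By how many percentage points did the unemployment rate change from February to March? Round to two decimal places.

February: labor force = 184.10 + 7.23 = 191.33; u = 7.23/191.33 = 3.78%.
March: labor force = 187.91 + 5.71 = 193.62; u = 5.71/193.62 = 2.95%.
Change = 2.95% − 3.78% = −0.83 pp.

The unemployment rate changed by −0.83 percentage points.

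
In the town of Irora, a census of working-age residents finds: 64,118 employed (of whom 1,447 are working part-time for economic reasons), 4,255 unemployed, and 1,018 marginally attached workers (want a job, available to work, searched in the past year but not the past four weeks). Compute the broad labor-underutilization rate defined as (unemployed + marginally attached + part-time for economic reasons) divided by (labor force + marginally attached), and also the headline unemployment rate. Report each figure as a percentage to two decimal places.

Labor force = 64,118 + 4,255 = 68,373.
Numerator = 4,255 + 1,018 + 1,447 = 6,720.
Denominator = 68,373 + 1,018 = 69,391.
Broad rate = 6,720 / 69,391 = 9.68%.
Headline unemployment rate = 4,255 / 68,373 = 6.22%.

Broad underutilization rate ≈ 9.68%; headline unemployment rate ≈ 6.22%.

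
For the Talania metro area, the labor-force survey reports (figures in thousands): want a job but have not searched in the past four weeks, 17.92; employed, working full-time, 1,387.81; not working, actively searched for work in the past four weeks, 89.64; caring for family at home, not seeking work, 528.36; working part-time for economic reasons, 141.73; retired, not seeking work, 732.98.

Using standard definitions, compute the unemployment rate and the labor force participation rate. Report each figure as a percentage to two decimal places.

Employed = 1,387.81 + 141.73 = 1,529.54 thousand (anyone who worked, including part-time for economic reasons, counts as employed).
Unemployed = 89.64 thousand.
Labor force = 1,529.54 + 89.64 = 1,619.18 thousand.
Not in labor force = 17.92 + 528.36 + 732.98 = 1,279.26 thousand (those not working and not actively searching are outside the labor force — including those who want a job but have given up searching).
Civilian working-age population = 1,619.18 + 1,279.26 = 2,898.44 thousand.
Unemployment rate = 89.64 / 1,619.18 = 5.54%.
Labor force participation rate = 1,619.18 / 2,898.44 = 55.86%.

Unemployment rate ≈ 5.54%; labor force participation rate ≈ 55.86%.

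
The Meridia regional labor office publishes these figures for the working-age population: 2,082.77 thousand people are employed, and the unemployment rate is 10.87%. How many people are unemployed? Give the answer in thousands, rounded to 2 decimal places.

About 254.01 thousand are unemployed.

Let U be the number unemployed. The labor force is E + U, and U/(E+U) = 0.1087.
So U = 0.1087 × 2,082.77 / (1 − 0.1087) = 226.3971 / 0.8913 ≈ 254.01 thousand.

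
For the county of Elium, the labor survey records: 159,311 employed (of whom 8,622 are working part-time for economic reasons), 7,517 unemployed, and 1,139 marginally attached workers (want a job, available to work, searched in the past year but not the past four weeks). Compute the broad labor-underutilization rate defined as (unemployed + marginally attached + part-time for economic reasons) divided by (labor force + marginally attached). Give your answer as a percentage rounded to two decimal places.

Broad underutilization rate ≈ 10.29%.

Labor force = 159,311 + 7,517 = 166,828.
Numerator = 7,517 + 1,139 + 8,622 = 17,278.
Denominator = 166,828 + 1,139 = 167,967.
Broad rate = 17,278 / 167,967 = 10.29%.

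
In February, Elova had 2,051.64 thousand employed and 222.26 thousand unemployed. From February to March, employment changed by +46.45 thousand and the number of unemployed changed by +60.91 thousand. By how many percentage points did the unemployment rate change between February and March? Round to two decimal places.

The unemployment rate changed by +2.12 percentage points.

February: labor force = 2,051.64 + 222.26 = 2,273.90; u = 222.26/2,273.90 = 9.77%.
March: labor force = 2,098.09 + 283.17 = 2,381.26; u = 283.17/2,381.26 = 11.89%.
Change = 11.89% − 9.77% = +2.12 pp.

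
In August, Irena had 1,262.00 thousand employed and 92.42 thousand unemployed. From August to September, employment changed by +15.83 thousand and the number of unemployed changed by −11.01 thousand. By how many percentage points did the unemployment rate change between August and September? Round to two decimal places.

August: labor force = 1,262.00 + 92.42 = 1,354.42; u = 92.42/1,354.42 = 6.82%.
September: labor force = 1,277.83 + 81.41 = 1,359.24; u = 81.41/1,359.24 = 5.99%.
Change = 5.99% − 6.82% = −0.83 pp.

The unemployment rate changed by −0.83 percentage points.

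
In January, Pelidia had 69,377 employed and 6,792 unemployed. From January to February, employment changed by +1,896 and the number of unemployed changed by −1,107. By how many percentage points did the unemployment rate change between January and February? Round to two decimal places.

The unemployment rate changed by −1.53 percentage points.

January: labor force = 69,377 + 6,792 = 76,169; u = 6,792/76,169 = 8.92%.
February: labor force = 71,273 + 5,685 = 76,958; u = 5,685/76,958 = 7.39%.
Change = 7.39% − 8.92% = −1.53 pp.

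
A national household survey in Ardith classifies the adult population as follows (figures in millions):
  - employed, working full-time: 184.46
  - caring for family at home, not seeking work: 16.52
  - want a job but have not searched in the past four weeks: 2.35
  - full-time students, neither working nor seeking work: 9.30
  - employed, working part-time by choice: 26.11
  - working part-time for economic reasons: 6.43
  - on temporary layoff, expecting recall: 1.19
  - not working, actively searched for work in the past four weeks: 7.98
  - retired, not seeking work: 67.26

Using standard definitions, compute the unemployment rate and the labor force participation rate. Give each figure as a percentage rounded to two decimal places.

Unemployment rate ≈ 4.05%; labor force participation rate ≈ 70.33%.

Employed = 184.46 + 26.11 + 6.43 = 217.00 million (anyone who worked, including part-time for economic reasons, counts as employed).
Unemployed = 1.19 + 7.98 = 9.17 million (jobless and actively searching, or on temporary layoff).
Labor force = 217.00 + 9.17 = 226.17 million.
Not in labor force = 16.52 + 2.35 + 9.30 + 67.26 = 95.43 million (those not working and not actively searching are outside the labor force — including those who want a job but have given up searching).
Civilian working-age population = 226.17 + 95.43 = 321.60 million.
Unemployment rate = 9.17 / 226.17 = 4.05%.
Labor force participation rate = 226.17 / 321.60 = 70.33%.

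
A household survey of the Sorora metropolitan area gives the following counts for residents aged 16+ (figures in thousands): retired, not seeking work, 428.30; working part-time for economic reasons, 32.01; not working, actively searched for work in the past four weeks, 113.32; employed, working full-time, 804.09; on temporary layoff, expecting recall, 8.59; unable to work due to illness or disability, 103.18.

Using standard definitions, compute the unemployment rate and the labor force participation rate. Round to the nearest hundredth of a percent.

Unemployment rate ≈ 12.73%; labor force participation rate ≈ 64.32%.

Employed = 32.01 + 804.09 = 836.10 thousand (anyone who worked, including part-time for economic reasons, counts as employed).
Unemployed = 113.32 + 8.59 = 121.91 thousand (jobless and actively searching, or on temporary layoff).
Labor force = 836.10 + 121.91 = 958.01 thousand.
Not in labor force = 428.30 + 103.18 = 531.48 thousand (those not working and not actively searching are outside the labor force).
Civilian working-age population = 958.01 + 531.48 = 1,489.49 thousand.
Unemployment rate = 121.91 / 958.01 = 12.73%.
Labor force participation rate = 958.01 / 1,489.49 = 64.32%.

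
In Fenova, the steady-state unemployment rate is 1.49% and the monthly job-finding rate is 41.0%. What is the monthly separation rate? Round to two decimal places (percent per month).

From u* = s/(s+f): s = u·f/(1−u).
s = 0.0149 × 41.0 / (1 − 0.0149) = 0.6109 / 0.9851 ≈ 0.62% per month.

Separation rate ≈ 0.62% per month.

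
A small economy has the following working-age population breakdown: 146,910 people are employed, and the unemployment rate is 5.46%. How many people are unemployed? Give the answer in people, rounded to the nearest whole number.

About 8,485 are unemployed.

Let U be the number unemployed. The labor force is E + U, and U/(E+U) = 0.0546.
So U = 0.0546 × 146,910 / (1 − 0.0546) = 8021.29 / 0.9454 ≈ 8,485.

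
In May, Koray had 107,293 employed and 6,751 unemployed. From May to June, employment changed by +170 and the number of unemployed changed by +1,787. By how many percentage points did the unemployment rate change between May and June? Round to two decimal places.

May: labor force = 107,293 + 6,751 = 114,044; u = 6,751/114,044 = 5.92%.
June: labor force = 107,463 + 8,538 = 116,001; u = 8,538/116,001 = 7.36%.
Change = 7.36% − 5.92% = +1.44 pp.

The unemployment rate changed by +1.44 percentage points.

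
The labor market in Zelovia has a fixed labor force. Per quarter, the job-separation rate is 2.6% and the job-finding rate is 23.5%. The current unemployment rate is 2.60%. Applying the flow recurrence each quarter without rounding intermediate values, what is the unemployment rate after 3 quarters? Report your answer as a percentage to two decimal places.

Unemployment rate after three quarters ≈ 6.99%.

With a fixed labor force, u_{t+1} = u_t + s·(1−u_t) − f·u_t = u_t·(1−s−f) + s.
Here 1−s−f = 0.739 and s = 0.026.
u_1 = 0.026000 × 0.739 + 0.026 = 0.045214.
u_2 = 0.045214 × 0.739 + 0.026 = 0.059413.
u_3 = 0.059413 × 0.739 + 0.026 = 0.069906.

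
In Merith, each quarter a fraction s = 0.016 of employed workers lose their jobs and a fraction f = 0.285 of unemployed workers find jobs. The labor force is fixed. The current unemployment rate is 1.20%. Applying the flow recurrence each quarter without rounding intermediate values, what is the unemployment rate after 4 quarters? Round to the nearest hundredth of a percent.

With a fixed labor force, u_{t+1} = u_t + s·(1−u_t) − f·u_t = u_t·(1−s−f) + s.
Here 1−s−f = 0.699 and s = 0.016.
u_1 = 0.012000 × 0.699 + 0.016 = 0.024388.
u_2 = 0.024388 × 0.699 + 0.016 = 0.033047.
u_3 = 0.033047 × 0.699 + 0.016 = 0.039100.
u_4 = 0.039100 × 0.699 + 0.016 = 0.043331.

Unemployment rate after four quarters ≈ 4.33%.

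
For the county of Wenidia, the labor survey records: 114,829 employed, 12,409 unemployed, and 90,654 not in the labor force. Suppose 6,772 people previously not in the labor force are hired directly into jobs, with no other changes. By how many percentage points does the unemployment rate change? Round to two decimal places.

The unemployment rate changes by −0.49 percentage points.

Initially, labor force = 114,829 + 12,409 = 127,238, so u = 12,409/127,238 = 9.75%.
After the change, employed and labor force both rise by 6,772; unemployed unchanged → E = 121,601, U = 12,409, labor force = 134,010.
New unemployment rate = 12,409 / 134,010 = 9.26%.
Change = 9.26% − 9.75% = −0.49 percentage points.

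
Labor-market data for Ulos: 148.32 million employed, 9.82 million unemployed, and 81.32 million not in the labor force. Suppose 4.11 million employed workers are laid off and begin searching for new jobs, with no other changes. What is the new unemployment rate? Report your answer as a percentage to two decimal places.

New unemployment rate ≈ 8.81%.

Initially, labor force = 148.32 + 9.82 = 158.14 million, so u = 9.82/158.14 = 6.21%.
After the change, employed falls and unemployed rises by 4.11; labor force unchanged → E = 144.21, U = 13.93, labor force = 158.14 million.
New unemployment rate = 13.93 / 158.14 = 8.81%.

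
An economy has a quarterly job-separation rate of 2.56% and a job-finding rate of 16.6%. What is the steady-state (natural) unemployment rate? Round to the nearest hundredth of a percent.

At steady state the flows balance: s·E = f·U, so U/(E+U) = s/(s+f).
u* = 2.56 / (2.56 + 16.6) = 2.56 / 19.16 = 13.36%.

Steady-state unemployment rate ≈ 13.36%.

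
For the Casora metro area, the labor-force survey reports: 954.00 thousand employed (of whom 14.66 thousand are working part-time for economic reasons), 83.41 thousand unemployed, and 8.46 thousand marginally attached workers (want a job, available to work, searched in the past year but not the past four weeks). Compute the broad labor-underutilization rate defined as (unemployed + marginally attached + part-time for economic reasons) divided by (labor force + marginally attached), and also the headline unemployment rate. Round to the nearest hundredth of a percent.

Broad underutilization rate ≈ 10.19%; headline unemployment rate ≈ 8.04%.

Labor force = 954.00 + 83.41 = 1,037.41 thousand.
Numerator = 83.41 + 8.46 + 14.66 = 106.53 thousand.
Denominator = 1,037.41 + 8.46 = 1,045.87 thousand.
Broad rate = 106.53 / 1,045.87 = 10.19%.
Headline unemployment rate = 83.41 / 1,037.41 = 8.04%.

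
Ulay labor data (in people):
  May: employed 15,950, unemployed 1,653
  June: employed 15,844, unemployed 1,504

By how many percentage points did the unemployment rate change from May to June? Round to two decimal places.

May: labor force = 15,950 + 1,653 = 17,603; u = 1,653/17,603 = 9.39%.
June: labor force = 15,844 + 1,504 = 17,348; u = 1,504/17,348 = 8.67%.
Change = 8.67% − 9.39% = −0.72 pp.

The unemployment rate changed by −0.72 percentage points.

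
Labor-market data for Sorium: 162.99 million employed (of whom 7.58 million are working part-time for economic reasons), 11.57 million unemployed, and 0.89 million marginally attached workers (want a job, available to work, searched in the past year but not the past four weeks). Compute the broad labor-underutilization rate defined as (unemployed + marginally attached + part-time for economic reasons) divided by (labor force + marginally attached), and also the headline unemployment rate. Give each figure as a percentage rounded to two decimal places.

Broad underutilization rate ≈ 11.42%; headline unemployment rate ≈ 6.63%.

Labor force = 162.99 + 11.57 = 174.56 million.
Numerator = 11.57 + 0.89 + 7.58 = 20.04 million.
Denominator = 174.56 + 0.89 = 175.45 million.
Broad rate = 20.04 / 175.45 = 11.42%.
Headline unemployment rate = 11.57 / 174.56 = 6.63%.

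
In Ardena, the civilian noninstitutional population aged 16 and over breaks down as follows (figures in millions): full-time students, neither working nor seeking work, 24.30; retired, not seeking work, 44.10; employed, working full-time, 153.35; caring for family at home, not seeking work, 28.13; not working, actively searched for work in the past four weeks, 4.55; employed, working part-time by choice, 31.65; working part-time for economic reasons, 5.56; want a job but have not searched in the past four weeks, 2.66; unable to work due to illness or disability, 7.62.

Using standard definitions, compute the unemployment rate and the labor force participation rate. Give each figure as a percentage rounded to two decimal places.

Unemployment rate ≈ 2.33%; labor force participation rate ≈ 64.62%.

Employed = 153.35 + 31.65 + 5.56 = 190.56 million (anyone who worked, including part-time for economic reasons, counts as employed).
Unemployed = 4.55 million.
Labor force = 190.56 + 4.55 = 195.11 million.
Not in labor force = 24.30 + 44.10 + 28.13 + 2.66 + 7.62 = 106.81 million (those not working and not actively searching are outside the labor force — including those who want a job but have given up searching).
Civilian working-age population = 195.11 + 106.81 = 301.92 million.
Unemployment rate = 4.55 / 195.11 = 2.33%.
Labor force participation rate = 195.11 / 301.92 = 64.62%.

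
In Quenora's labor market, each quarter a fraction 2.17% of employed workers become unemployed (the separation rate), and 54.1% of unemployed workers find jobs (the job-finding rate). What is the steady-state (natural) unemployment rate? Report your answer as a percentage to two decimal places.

At steady state the flows balance: s·E = f·U, so U/(E+U) = s/(s+f).
u* = 2.17 / (2.17 + 54.1) = 2.17 / 56.27 = 3.86%.

Steady-state unemployment rate ≈ 3.86%.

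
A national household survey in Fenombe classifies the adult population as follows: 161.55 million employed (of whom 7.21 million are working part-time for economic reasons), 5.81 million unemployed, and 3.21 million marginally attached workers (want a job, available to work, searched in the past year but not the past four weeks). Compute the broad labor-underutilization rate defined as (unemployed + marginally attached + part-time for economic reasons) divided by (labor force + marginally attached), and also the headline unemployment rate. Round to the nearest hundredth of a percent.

Broad underutilization rate ≈ 9.52%; headline unemployment rate ≈ 3.47%.

Labor force = 161.55 + 5.81 = 167.36 million.
Numerator = 5.81 + 3.21 + 7.21 = 16.23 million.
Denominator = 167.36 + 3.21 = 170.57 million.
Broad rate = 16.23 / 170.57 = 9.52%.
Headline unemployment rate = 5.81 / 167.36 = 3.47%.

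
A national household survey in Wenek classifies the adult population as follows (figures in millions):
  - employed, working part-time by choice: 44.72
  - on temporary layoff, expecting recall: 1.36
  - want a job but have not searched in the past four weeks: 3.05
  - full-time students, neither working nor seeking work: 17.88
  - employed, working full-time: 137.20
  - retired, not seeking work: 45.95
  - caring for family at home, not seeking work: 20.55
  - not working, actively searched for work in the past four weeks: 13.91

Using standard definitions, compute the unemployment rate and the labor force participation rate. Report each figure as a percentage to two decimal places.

Employed = 44.72 + 137.20 = 181.92 million.
Unemployed = 1.36 + 13.91 = 15.27 million (jobless and actively searching, or on temporary layoff).
Labor force = 181.92 + 15.27 = 197.19 million.
Not in labor force = 3.05 + 17.88 + 45.95 + 20.55 = 87.43 million (those not working and not actively searching are outside the labor force — including those who want a job but have given up searching).
Civilian working-age population = 197.19 + 87.43 = 284.62 million.
Unemployment rate = 15.27 / 197.19 = 7.74%.
Labor force participation rate = 197.19 / 284.62 = 69.28%.

Unemployment rate ≈ 7.74%; labor force participation rate ≈ 69.28%.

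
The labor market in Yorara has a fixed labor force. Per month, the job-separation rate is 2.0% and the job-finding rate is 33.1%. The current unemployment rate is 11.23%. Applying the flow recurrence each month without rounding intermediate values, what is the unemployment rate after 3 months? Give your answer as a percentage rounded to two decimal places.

Unemployment rate after three months ≈ 7.21%.

With a fixed labor force, u_{t+1} = u_t + s·(1−u_t) − f·u_t = u_t·(1−s−f) + s.
Here 1−s−f = 0.649 and s = 0.020.
u_1 = 0.112300 × 0.649 + 0.020 = 0.092883.
u_2 = 0.092883 × 0.649 + 0.020 = 0.080281.
u_3 = 0.080281 × 0.649 + 0.020 = 0.072102.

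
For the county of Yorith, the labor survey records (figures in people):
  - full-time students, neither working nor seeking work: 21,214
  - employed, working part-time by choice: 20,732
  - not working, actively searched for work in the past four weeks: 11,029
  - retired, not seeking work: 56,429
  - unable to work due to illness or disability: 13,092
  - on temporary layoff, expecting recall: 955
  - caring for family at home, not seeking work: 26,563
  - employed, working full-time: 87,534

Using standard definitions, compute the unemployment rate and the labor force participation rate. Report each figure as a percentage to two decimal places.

Unemployment rate ≈ 9.97%; labor force participation rate ≈ 50.62%.

Employed = 20,732 + 87,534 = 108,266.
Unemployed = 11,029 + 955 = 11,984 (jobless and actively searching, or on temporary layoff).
Labor force = 108,266 + 11,984 = 120,250.
Not in labor force = 21,214 + 56,429 + 13,092 + 26,563 = 117,298 (those not working and not actively searching are outside the labor force).
Civilian working-age population = 120,250 + 117,298 = 237,548.
Unemployment rate = 11,984 / 120,250 = 9.97%.
Labor force participation rate = 120,250 / 237,548 = 50.62%.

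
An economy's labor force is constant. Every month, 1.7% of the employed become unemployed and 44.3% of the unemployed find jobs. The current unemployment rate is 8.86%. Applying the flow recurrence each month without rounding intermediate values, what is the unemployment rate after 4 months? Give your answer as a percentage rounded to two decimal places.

Unemployment rate after four months ≈ 4.13%.

With a fixed labor force, u_{t+1} = u_t + s·(1−u_t) − f·u_t = u_t·(1−s−f) + s.
Here 1−s−f = 0.540 and s = 0.017.
u_1 = 0.088600 × 0.540 + 0.017 = 0.064844.
u_2 = 0.064844 × 0.540 + 0.017 = 0.052016.
u_3 = 0.052016 × 0.540 + 0.017 = 0.045089.
u_4 = 0.045089 × 0.540 + 0.017 = 0.041348.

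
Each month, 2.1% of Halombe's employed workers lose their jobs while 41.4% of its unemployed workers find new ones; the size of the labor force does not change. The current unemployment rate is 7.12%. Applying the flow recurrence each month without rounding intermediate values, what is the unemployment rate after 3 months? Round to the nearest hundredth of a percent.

Unemployment rate after three months ≈ 5.24%.

With a fixed labor force, u_{t+1} = u_t + s·(1−u_t) − f·u_t = u_t·(1−s−f) + s.
Here 1−s−f = 0.565 and s = 0.021.
u_1 = 0.071200 × 0.565 + 0.021 = 0.061228.
u_2 = 0.061228 × 0.565 + 0.021 = 0.055594.
u_3 = 0.055594 × 0.565 + 0.021 = 0.052411.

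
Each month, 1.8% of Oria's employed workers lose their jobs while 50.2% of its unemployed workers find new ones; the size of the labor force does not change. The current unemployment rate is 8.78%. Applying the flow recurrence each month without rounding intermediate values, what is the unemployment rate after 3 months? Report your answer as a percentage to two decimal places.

With a fixed labor force, u_{t+1} = u_t + s·(1−u_t) − f·u_t = u_t·(1−s−f) + s.
Here 1−s−f = 0.480 and s = 0.018.
u_1 = 0.087800 × 0.480 + 0.018 = 0.060144.
u_2 = 0.060144 × 0.480 + 0.018 = 0.046869.
u_3 = 0.046869 × 0.480 + 0.018 = 0.040497.

Unemployment rate after three months ≈ 4.05%.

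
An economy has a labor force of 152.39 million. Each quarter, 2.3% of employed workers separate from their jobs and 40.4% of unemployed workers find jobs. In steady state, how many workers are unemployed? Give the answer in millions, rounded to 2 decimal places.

Steady-state unemployment rate u* = s/(s+f) = 2.3/(2.3+40.4) = 0.053864.
Unemployed = u* × labor force = 0.053864 × 152.39 ≈ 8.21 million.

About 8.21 million are unemployed in steady state.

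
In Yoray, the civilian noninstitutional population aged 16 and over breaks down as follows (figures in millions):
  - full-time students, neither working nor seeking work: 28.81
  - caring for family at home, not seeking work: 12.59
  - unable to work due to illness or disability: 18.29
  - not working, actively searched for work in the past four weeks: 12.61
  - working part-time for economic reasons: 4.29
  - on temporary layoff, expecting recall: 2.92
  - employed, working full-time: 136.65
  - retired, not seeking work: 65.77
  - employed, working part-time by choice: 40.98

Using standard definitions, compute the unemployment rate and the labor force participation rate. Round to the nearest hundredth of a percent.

Unemployment rate ≈ 7.87%; labor force participation rate ≈ 61.15%.

Employed = 4.29 + 136.65 + 40.98 = 181.92 million (anyone who worked, including part-time for economic reasons, counts as employed).
Unemployed = 12.61 + 2.92 = 15.53 million (jobless and actively searching, or on temporary layoff).
Labor force = 181.92 + 15.53 = 197.45 million.
Not in labor force = 28.81 + 12.59 + 18.29 + 65.77 = 125.46 million (those not working and not actively searching are outside the labor force).
Civilian working-age population = 197.45 + 125.46 = 322.91 million.
Unemployment rate = 15.53 / 197.45 = 7.87%.
Labor force participation rate = 197.45 / 322.91 = 61.15%.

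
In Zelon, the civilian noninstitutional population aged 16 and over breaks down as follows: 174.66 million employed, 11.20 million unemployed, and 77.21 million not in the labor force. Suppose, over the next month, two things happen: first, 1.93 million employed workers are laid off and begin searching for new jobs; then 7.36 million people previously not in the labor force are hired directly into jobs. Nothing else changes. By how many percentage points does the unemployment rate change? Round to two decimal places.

The unemployment rate changes by +0.77 percentage points.

Initially, labor force = 174.66 + 11.20 = 185.86 million, so u = 11.20/185.86 = 6.03%.
After the first change, employed falls and unemployed rises by 1.93; labor force unchanged → E = 172.73, U = 13.13, labor force = 185.86 million.
After the second change, employed and labor force both rise by 7.36; unemployed unchanged → E = 180.09, U = 13.13, labor force = 193.22 million.
New unemployment rate = 13.13 / 193.22 = 6.80%.
Change = 6.80% − 6.03% = +0.77 percentage points.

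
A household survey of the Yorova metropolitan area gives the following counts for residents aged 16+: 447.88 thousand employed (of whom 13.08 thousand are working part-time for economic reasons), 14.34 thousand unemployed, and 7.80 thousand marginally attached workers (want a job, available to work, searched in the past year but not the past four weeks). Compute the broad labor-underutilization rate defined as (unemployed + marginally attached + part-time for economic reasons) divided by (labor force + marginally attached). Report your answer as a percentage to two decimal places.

Labor force = 447.88 + 14.34 = 462.22 thousand.
Numerator = 14.34 + 7.80 + 13.08 = 35.22 thousand.
Denominator = 462.22 + 7.80 = 470.02 thousand.
Broad rate = 35.22 / 470.02 = 7.49%.

Broad underutilization rate ≈ 7.49%.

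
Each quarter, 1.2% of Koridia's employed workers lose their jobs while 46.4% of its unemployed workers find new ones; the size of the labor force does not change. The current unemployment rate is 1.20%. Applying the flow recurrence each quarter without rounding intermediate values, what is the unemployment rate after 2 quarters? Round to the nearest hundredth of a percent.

Unemployment rate after two quarters ≈ 2.16%.

With a fixed labor force, u_{t+1} = u_t + s·(1−u_t) − f·u_t = u_t·(1−s−f) + s.
Here 1−s−f = 0.524 and s = 0.012.
u_1 = 0.012000 × 0.524 + 0.012 = 0.018288.
u_2 = 0.018288 × 0.524 + 0.012 = 0.021583.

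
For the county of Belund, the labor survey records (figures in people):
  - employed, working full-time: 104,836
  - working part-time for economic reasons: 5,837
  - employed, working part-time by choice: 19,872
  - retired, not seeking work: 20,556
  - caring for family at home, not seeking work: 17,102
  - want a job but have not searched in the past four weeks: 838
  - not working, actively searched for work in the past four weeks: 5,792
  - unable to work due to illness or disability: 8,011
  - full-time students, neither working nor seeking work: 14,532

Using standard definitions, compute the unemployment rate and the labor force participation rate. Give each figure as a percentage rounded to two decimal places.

Unemployment rate ≈ 4.25%; labor force participation rate ≈ 69.07%.

Employed = 104,836 + 5,837 + 19,872 = 130,545 (anyone who worked, including part-time for economic reasons, counts as employed).
Unemployed = 5,792.
Labor force = 130,545 + 5,792 = 136,337.
Not in labor force = 20,556 + 17,102 + 838 + 8,011 + 14,532 = 61,039 (those not working and not actively searching are outside the labor force — including those who want a job but have given up searching).
Civilian working-age population = 136,337 + 61,039 = 197,376.
Unemployment rate = 5,792 / 136,337 = 4.25%.
Labor force participation rate = 136,337 / 197,376 = 69.07%.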